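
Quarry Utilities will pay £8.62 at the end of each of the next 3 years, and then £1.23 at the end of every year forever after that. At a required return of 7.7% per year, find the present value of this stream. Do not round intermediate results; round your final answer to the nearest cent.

£35.12

PV of 3-year annuity: £8.62 × [1 − (1+0.077)^−3] / 0.077 = 22.33538
Perpetuity value at year 3: £1.23 / 0.077 = 15.97403
PV of perpetuity: 15.97403 / (1+0.077)^3 = 12.78696
Total PV = 22.33538 + 12.78696 = 35.12234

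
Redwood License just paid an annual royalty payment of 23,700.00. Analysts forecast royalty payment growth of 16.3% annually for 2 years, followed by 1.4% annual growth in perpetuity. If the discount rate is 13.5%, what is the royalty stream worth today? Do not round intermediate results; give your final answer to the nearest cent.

D_1 = 27563.10000
D_2 = 32055.88530
Terminal value at year 2: TV = D_2×(1+g_2)/(r−g_2) = 32504.66769/0.121 = 268633.61731
P_0 = D_1/(1+r)^1 + D_2/(1+r)^2 + TV/(1+r)^2
    = 24284.66960 + 24883.76277 + 208530.04507 = 257698.47745

257698.48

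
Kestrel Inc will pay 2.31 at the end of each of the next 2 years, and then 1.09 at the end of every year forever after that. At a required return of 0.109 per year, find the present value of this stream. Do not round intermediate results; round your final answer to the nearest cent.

12.09

PV of 2-year annuity: 2.31 × [1 − (1+0.109)^−2] / 0.109 = 3.96119
Perpetuity value at year 2: 1.09 / 0.109 = 10.00000
PV of perpetuity: 10.00000 / (1+0.109)^2 = 8.13087
Total PV = 3.96119 + 8.13087 = 12.09206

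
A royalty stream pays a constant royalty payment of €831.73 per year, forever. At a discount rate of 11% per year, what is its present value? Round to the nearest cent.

Level perpetuity: PV = C / r = €831.73 / 0.11 = €7,561.18

€7561.18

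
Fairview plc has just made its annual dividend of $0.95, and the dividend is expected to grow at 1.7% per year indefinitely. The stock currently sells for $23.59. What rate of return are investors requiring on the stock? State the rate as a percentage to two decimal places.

5.80%

D₁ = $0.95 × 1.017 = $0.9662
P = D₁/(r − g) ⇒ r = D₁/P + g = $0.9662/$23.59 + 0.017 = 0.040956 + 0.017 = 0.057956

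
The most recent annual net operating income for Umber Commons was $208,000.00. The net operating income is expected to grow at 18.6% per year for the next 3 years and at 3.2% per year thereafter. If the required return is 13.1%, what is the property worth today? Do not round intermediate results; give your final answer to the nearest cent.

D_1 = 246688.00000
D_2 = 292571.96800
D_3 = 346990.35405
Terminal value at year 3: TV = D_3×(1+g_2)/(r−g_2) = 358094.04538/0.099 = 3617111.56947
P_0 = D_1/(1+r)^1 + D_2/(1+r)^2 + D_3/(1+r)^3 + TV/(1+r)^3
    = 218114.94253 + 228721.76997 + 239844.40246 + 2500196.19539 = 3186877.31036

$3186877.31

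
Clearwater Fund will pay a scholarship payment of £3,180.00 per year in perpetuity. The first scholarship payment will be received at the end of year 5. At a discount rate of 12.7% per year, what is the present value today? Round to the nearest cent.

£15521.29

Value at end of year 4: C / r = £3,180.00 / 0.127 = £25,039.3701
Discount to today: PV = £25,039.3701 / (1 + 0.127)^4 = £25,039.3701 / 1.613228 = £15,521.29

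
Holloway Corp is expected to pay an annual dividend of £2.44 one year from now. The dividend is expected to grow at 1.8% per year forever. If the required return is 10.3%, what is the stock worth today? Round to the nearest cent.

Growing perpetuity: P = D₁ / (r − g) = £2.4400 / (0.103 − 0.018) = £28.71

£28.71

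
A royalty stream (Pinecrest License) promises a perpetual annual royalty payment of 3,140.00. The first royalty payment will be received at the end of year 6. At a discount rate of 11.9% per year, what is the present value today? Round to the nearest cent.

15039.46

Value at end of year 5: C / r = 3,140.00 / 0.119 = 26,386.5546
Discount to today: PV = 26,386.5546 / (1 + 0.119)^5 = 26,386.5546 / 1.754488 = 15,039.46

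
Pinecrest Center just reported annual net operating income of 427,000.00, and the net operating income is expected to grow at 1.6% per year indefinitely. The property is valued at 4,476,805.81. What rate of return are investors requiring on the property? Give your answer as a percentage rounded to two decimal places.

11.29%

D₁ = 427,000.00 × 1.016 = 433,832.0000
P = D₁/(r − g) ⇒ r = D₁/P + g = 433,832.0000/4,476,805.81 + 0.016 = 0.096907 + 0.016 = 0.112907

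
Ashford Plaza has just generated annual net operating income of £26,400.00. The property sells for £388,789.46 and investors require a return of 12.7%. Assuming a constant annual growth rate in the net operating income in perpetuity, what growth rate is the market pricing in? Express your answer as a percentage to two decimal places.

P = D₀(1+g)/(r−g) ⇒ P(r−g) = D₀(1+g) ⇒ g(P+D₀) = P·r − D₀
g = (P·r − D₀)/(P + D₀) = (£388,789.46×0.127 − £26,400.00) / (£388,789.46 + £26,400.00) = 0.055339

5.53%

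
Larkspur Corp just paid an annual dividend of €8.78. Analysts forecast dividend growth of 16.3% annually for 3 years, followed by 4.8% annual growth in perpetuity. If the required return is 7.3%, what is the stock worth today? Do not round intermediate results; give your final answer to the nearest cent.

€499.67

D_1 = 10.21114
D_2 = 11.87556
D_3 = 13.81127
Terminal value at year 3: TV = D_3×(1+g_2)/(r−g_2) = 14.47421/0.025 = 578.96850
P_0 = D_1/(1+r)^1 + D_2/(1+r)^2 + D_3/(1+r)^3 + TV/(1+r)^3
    = 9.51644 + 10.31465 + 11.17981 + 468.65771 = 499.66861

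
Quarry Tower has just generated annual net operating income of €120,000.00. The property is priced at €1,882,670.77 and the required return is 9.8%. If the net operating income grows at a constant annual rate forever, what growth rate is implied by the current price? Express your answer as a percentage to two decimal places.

P = D₀(1+g)/(r−g) ⇒ P(r−g) = D₀(1+g) ⇒ g(P+D₀) = P·r − D₀
g = (P·r − D₀)/(P + D₀) = (€1,882,670.77×0.098 − €120,000.00) / (€1,882,670.77 + €120,000.00) = 0.032208

3.22%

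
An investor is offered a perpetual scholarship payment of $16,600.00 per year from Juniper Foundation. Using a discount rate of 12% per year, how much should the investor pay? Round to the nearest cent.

$138333.33

Level perpetuity: PV = C / r = $16,600.00 / 0.12 = $138,333.33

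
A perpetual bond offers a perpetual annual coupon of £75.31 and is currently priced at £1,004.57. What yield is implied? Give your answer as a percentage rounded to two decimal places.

P = C/r ⇒ r = C/P = £75.31/£1,004.57 = 0.074967

7.50%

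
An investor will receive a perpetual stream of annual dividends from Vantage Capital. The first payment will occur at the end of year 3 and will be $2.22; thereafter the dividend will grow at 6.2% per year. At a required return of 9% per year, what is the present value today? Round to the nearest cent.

$66.73

Value at end of year 2: C₁ / (r − g) = $2.22 / (0.09 − 0.062) = $79.2857
Discount to today: PV = $79.2857 / (1 + 0.09)^2 = $79.2857 / 1.188100 = $66.73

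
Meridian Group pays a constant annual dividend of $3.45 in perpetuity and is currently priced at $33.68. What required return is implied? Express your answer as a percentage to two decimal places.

10.24%

P = C/r ⇒ r = C/P = $3.45/$33.68 = 0.102435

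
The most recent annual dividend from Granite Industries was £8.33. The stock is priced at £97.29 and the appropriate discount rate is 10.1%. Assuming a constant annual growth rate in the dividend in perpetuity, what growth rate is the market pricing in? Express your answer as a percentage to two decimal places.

1.42%

P = D₀(1+g)/(r−g) ⇒ P(r−g) = D₀(1+g) ⇒ g(P+D₀) = P·r − D₀
g = (P·r − D₀)/(P + D₀) = (£97.29×0.101 − £8.33) / (£97.29 + £8.33) = 0.014167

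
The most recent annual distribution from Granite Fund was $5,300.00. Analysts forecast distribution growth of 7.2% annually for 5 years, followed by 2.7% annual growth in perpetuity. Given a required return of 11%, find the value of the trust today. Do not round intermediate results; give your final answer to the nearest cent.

D_1 = 5681.60000
D_2 = 6090.67520
D_3 = 6529.20381
D_4 = 6999.30649
D_5 = 7503.25656
Terminal value at year 5: TV = D_5×(1+g_2)/(r−g_2) = 7705.84448/0.083 = 92841.49980
P_0 = D_1/(1+r)^1 + D_2/(1+r)^2 + D_3/(1+r)^3 + D_4/(1+r)^4 + D_5/(1+r)^5 + TV/(1+r)^5
    = 5118.55856 + 4943.32863 + 4774.09756 + 4610.65998 + 4452.81757 + 55096.91135 = 78996.37364

$78996.37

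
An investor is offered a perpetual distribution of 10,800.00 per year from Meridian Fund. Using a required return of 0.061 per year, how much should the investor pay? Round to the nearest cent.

177049.18

Level perpetuity: PV = C / r = 10,800.00 / 0.061 = 177,049.18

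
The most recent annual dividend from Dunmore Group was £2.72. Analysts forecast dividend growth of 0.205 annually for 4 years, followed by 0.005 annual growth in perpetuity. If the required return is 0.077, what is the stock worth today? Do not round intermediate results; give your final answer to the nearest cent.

£74.02

D_1 = 3.27760
D_2 = 3.94951
D_3 = 4.75916
D_4 = 5.73478
Terminal value at year 4: TV = D_4×(1+g_2)/(r−g_2) = 5.76346/0.072 = 80.04803
P_0 = D_1/(1+r)^1 + D_2/(1+r)^2 + D_3/(1+r)^3 + D_4/(1+r)^4 + TV/(1+r)^4
    = 3.04327 + 3.40496 + 3.80963 + 4.26240 + 59.49601 = 74.01627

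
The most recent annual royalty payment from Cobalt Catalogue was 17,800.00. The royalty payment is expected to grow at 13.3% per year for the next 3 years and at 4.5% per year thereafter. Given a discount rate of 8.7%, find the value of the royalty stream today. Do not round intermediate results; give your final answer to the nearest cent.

D_1 = 20167.40000
D_2 = 22849.66420
D_3 = 25888.66954
Terminal value at year 3: TV = D_3×(1+g_2)/(r−g_2) = 27053.65967/0.042 = 644134.75400
P_0 = D_1/(1+r)^1 + D_2/(1+r)^2 + D_3/(1+r)^3 + TV/(1+r)^3
    = 18553.26587 + 19338.40868 + 20156.77740 + 501519.81853 = 559568.27047

559568.27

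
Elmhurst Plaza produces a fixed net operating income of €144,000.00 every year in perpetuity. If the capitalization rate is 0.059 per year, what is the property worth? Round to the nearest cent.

Level perpetuity: PV = C / r = €144,000.00 / 0.059 = €2,440,677.97

€2440677.97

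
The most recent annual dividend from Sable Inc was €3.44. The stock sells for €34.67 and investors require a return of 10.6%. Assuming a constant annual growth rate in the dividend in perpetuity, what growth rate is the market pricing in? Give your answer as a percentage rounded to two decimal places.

P = D₀(1+g)/(r−g) ⇒ P(r−g) = D₀(1+g) ⇒ g(P+D₀) = P·r − D₀
g = (P·r − D₀)/(P + D₀) = (€34.67×0.106 − €3.44) / (€34.67 + €3.44) = 0.006167

0.62%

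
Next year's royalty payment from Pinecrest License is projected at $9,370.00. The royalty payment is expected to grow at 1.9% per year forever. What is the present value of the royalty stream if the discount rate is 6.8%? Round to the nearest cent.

$191224.49

Growing perpetuity: P = D₁ / (r − g) = $9,370.0000 / (0.068 − 0.019) = $191,224.49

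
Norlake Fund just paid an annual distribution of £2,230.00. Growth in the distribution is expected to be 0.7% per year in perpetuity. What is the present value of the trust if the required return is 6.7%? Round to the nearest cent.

£37426.83

D₁ = D₀ × (1 + g) = £2,230.00 × 1.007 = £2,245.6100
Growing perpetuity: P = D₁ / (r − g) = £2,245.6100 / (0.067 − 0.007) = £37,426.83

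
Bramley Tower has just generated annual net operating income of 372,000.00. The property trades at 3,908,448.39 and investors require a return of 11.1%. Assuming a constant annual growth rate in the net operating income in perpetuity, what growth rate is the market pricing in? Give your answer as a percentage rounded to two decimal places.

1.44%

P = D₀(1+g)/(r−g) ⇒ P(r−g) = D₀(1+g) ⇒ g(P+D₀) = P·r − D₀
g = (P·r − D₀)/(P + D₀) = (3,908,448.39×0.111 − 372,000.00) / (3,908,448.39 + 372,000.00) = 0.014447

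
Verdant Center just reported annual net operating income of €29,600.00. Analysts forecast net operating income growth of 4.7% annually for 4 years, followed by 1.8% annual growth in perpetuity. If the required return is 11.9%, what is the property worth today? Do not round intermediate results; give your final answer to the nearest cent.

€329197.96

D_1 = 30991.20000
D_2 = 32447.78640
D_3 = 33972.83236
D_4 = 35569.55548
Terminal value at year 4: TV = D_4×(1+g_2)/(r−g_2) = 36209.80748/0.101 = 358512.94535
P_0 = D_1/(1+r)^1 + D_2/(1+r)^2 + D_3/(1+r)^3 + D_4/(1+r)^4 + TV/(1+r)^4
    = 27695.44236 + 25913.42998 + 24246.07792 + 22686.00856 + 228656.99719 = 329197.95602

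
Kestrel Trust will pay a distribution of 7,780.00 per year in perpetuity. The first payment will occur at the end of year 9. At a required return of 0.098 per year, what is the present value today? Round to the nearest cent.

37578.10

Value at end of year 8: C / r = 7,780.00 / 0.098 = 79,387.7551
Discount to today: PV = 79,387.7551 / (1 + 0.098)^8 = 79,387.7551 / 2.112607 = 37,578.10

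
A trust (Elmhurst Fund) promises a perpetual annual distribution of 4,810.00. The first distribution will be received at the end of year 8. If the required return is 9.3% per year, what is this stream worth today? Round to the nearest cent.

27753.71

Value at end of year 7: C / r = 4,810.00 / 0.093 = 51,720.4301
Discount to today: PV = 51,720.4301 / (1 + 0.093)^7 = 51,720.4301 / 1.863550 = 27,753.71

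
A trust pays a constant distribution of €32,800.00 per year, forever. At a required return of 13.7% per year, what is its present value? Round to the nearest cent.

Level perpetuity: PV = C / r = €32,800.00 / 0.137 = €239,416.06

€239416.06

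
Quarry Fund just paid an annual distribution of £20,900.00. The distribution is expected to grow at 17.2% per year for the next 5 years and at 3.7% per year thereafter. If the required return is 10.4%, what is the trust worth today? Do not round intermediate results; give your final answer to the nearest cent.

£561627.78

D_1 = 24494.80000
D_2 = 28707.90560
D_3 = 33645.66536
D_4 = 39432.71981
D_5 = 46215.14761
Terminal value at year 5: TV = D_5×(1+g_2)/(r−g_2) = 47925.10807/0.067 = 715300.12051
P_0 = D_1/(1+r)^1 + D_2/(1+r)^2 + D_3/(1+r)^3 + D_4/(1+r)^4 + D_5/(1+r)^5 + TV/(1+r)^5
    = 22187.31884 + 23553.92906 + 25004.71454 + 26544.86001 + 28179.86950 + 436157.08463 = 561627.77658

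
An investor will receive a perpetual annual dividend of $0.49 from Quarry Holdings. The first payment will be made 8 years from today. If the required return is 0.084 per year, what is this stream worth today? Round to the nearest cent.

Value at end of year 7: C / r = $0.49 / 0.084 = $5.8333
Discount to today: PV = $5.8333 / (1 + 0.084)^7 = $5.8333 / 1.758754 = $3.32

$3.32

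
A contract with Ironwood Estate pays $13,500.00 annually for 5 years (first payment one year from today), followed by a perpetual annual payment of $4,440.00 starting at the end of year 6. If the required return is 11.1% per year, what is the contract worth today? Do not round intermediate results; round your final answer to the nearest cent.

$73400.76

PV of 5-year annuity: $13,500.00 × [1 − (1+0.111)^−5] / 0.111 = 49769.35132
Perpetuity value at year 5: $4,440.00 / 0.111 = 40000.00000
PV of perpetuity: 40000.00000 / (1+0.111)^5 = 23631.41334
Total PV = 49769.35132 + 23631.41334 = 73400.76466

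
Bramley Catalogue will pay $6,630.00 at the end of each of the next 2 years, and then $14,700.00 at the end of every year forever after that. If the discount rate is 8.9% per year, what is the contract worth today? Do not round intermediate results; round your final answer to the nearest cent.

PV of 2-year annuity: $6,630.00 × [1 − (1+0.089)^−2] / 0.089 = 11678.74589
Perpetuity value at year 2: $14,700.00 / 0.089 = 165168.53933
PV of perpetuity: 165168.53933 / (1+0.089)^2 = 139274.48736
Total PV = 11678.74589 + 139274.48736 = 150953.23325

$150953.23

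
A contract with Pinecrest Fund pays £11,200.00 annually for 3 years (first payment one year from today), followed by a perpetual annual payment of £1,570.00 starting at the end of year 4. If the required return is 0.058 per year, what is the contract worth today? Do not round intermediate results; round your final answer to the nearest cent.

PV of 3-year annuity: £11,200.00 × [1 − (1+0.058)^−3] / 0.058 = 30048.85930
Perpetuity value at year 3: £1,570.00 / 0.058 = 27068.96552
PV of perpetuity: 27068.96552 / (1+0.058)^3 = 22856.75935
Total PV = 30048.85930 + 22856.75935 = 52905.61865

£52905.62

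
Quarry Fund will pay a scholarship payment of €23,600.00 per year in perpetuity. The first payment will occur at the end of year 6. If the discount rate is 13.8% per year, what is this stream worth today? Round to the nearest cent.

Value at end of year 5: C / r = €23,600.00 / 0.138 = €171,014.4928
Discount to today: PV = €171,014.4928 / (1 + 0.138)^5 = €171,014.4928 / 1.908584 = €89,602.81

€89602.81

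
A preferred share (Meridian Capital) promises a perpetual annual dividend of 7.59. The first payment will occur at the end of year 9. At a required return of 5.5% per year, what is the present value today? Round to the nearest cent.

89.92

Value at end of year 8: C / r = 7.59 / 0.055 = 138.0000
Discount to today: PV = 138.0000 / (1 + 0.055)^8 = 138.0000 / 1.534687 = 89.92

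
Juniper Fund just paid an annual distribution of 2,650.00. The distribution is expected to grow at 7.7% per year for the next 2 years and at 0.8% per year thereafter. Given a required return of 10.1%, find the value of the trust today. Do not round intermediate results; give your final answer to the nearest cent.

32611.98

D_1 = 2854.05000
D_2 = 3073.81185
Terminal value at year 2: TV = D_2×(1+g_2)/(r−g_2) = 3098.40234/0.093 = 33316.15425
P_0 = D_1/(1+r)^1 + D_2/(1+r)^2 + TV/(1+r)^2
    = 2592.23433 + 2535.72786 + 27484.01812 = 32611.98031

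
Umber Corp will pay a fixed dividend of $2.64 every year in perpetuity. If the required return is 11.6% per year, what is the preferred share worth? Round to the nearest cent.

$22.76

Level perpetuity: PV = C / r = $2.64 / 0.116 = $22.76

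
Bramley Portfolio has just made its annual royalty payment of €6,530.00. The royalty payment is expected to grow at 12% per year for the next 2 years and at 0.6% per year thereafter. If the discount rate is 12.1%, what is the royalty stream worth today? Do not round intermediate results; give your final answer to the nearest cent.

D_1 = 7313.60000
D_2 = 8191.23200
Terminal value at year 2: TV = D_2×(1+g_2)/(r−g_2) = 8240.37939/0.115 = 71655.47297
P_0 = D_1/(1+r)^1 + D_2/(1+r)^2 + TV/(1+r)^2
    = 6524.17484 + 6518.35488 + 57021.43490 = 70063.96463

€70063.96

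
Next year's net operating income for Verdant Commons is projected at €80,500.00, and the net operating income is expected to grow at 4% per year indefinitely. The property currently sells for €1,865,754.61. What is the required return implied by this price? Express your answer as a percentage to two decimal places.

P = D₁/(r − g) ⇒ r = D₁/P + g = €80,500.0000/€1,865,754.61 + 0.04 = 0.043146 + 0.04 = 0.083146

8.31%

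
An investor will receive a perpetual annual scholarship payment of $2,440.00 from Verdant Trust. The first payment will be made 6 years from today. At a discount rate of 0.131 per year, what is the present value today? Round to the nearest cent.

Value at end of year 5: C / r = $2,440.00 / 0.131 = $18,625.9542
Discount to today: PV = $18,625.9542 / (1 + 0.131)^5 = $18,625.9542 / 1.850602 = $10,064.81

$10064.81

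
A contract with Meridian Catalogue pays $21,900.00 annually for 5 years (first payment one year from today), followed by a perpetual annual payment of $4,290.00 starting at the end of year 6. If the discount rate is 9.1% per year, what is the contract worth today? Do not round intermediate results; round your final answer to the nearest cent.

$115462.26

PV of 5-year annuity: $21,900.00 × [1 − (1+0.091)^−5] / 0.091 = 84962.79775
Perpetuity value at year 5: $4,290.00 / 0.091 = 47142.85714
PV of perpetuity: 47142.85714 / (1+0.091)^5 = 30499.45977
Total PV = 84962.79775 + 30499.45977 = 115462.25753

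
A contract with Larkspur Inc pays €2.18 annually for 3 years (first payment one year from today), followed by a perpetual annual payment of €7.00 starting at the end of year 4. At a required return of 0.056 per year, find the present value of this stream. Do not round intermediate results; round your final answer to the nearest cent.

PV of 3-year annuity: €2.18 × [1 − (1+0.056)^−3] / 0.056 = 5.87056
Perpetuity value at year 3: €7.00 / 0.056 = 125.00000
PV of perpetuity: 125.00000 / (1+0.056)^3 = 106.14957
Total PV = 5.87056 + 106.14957 = 112.02014

€112.02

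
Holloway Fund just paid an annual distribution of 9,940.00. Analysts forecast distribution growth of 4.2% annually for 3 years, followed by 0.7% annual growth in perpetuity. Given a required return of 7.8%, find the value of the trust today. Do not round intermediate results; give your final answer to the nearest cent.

D_1 = 10357.48000
D_2 = 10792.49416
D_3 = 11245.77891
Terminal value at year 3: TV = D_3×(1+g_2)/(r−g_2) = 11324.49937/0.071 = 159499.99109
P_0 = D_1/(1+r)^1 + D_2/(1+r)^2 + D_3/(1+r)^3 + TV/(1+r)^3
    = 9608.05195 + 9287.18936 + 8977.04203 + 127322.27223 = 155194.55557

155194.56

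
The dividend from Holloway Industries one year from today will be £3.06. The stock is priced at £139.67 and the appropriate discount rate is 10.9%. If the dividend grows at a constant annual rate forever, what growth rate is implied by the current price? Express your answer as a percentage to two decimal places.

8.71%

P = D₁/(r−g) ⇒ g = r − D₁/P = 0.109 − £3.06/£139.67 = 0.087091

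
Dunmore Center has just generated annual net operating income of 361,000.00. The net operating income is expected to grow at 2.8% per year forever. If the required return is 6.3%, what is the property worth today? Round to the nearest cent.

10603085.71

D₁ = D₀ × (1 + g) = 361,000.00 × 1.028 = 371,108.0000
Growing perpetuity: P = D₁ / (r − g) = 371,108.0000 / (0.063 − 0.028) = 10,603,085.71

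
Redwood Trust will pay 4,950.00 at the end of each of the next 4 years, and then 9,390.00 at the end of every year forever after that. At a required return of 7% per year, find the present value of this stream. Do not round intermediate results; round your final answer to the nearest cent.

PV of 4-year annuity: 4,950.00 × [1 − (1+0.07)^−4] / 0.07 = 16766.69572
Perpetuity value at year 4: 9,390.00 / 0.07 = 134142.85714
PV of perpetuity: 134142.85714 / (1+0.07)^4 = 102336.94344
Total PV = 16766.69572 + 102336.94344 = 119103.63916

119103.64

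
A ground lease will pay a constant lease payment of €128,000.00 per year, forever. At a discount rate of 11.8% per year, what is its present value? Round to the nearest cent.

Level perpetuity: PV = C / r = €128,000.00 / 0.118 = €1,084,745.76

€1084745.76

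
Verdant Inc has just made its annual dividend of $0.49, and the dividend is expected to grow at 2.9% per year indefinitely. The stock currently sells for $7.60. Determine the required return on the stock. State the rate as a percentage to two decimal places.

9.53%

D₁ = $0.49 × 1.029 = $0.5042
P = D₁/(r − g) ⇒ r = D₁/P + g = $0.5042/$7.60 + 0.029 = 0.066343 + 0.029 = 0.095343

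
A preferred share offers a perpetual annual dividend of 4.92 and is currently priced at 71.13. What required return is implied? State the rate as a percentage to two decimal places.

6.92%

P = C/r ⇒ r = C/P = 4.92/71.13 = 0.069169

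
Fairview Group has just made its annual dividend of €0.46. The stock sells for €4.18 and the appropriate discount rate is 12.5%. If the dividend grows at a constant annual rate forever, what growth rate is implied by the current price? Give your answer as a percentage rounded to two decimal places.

P = D₀(1+g)/(r−g) ⇒ P(r−g) = D₀(1+g) ⇒ g(P+D₀) = P·r − D₀
g = (P·r − D₀)/(P + D₀) = (€4.18×0.125 − €0.46) / (€4.18 + €0.46) = 0.013470

1.35%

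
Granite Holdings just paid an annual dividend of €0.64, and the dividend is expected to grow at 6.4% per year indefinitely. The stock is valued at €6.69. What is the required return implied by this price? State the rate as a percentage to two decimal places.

D₁ = €0.64 × 1.064 = €0.6810
P = D₁/(r − g) ⇒ r = D₁/P + g = €0.6810/€6.69 + 0.064 = 0.101788 + 0.064 = 0.165788

16.58%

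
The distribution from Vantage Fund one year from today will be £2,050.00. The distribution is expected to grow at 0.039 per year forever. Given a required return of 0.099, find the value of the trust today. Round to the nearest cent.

£34166.67

Growing perpetuity: P = D₁ / (r − g) = £2,050.0000 / (0.099 − 0.039) = £34,166.67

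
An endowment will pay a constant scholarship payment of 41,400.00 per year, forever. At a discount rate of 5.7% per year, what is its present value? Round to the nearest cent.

Level perpetuity: PV = C / r = 41,400.00 / 0.057 = 726,315.79

726315.79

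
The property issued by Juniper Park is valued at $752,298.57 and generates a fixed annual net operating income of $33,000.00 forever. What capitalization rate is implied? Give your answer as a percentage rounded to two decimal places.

4.39%

P = C/r ⇒ r = C/P = $33,000.00/$752,298.57 = 0.043866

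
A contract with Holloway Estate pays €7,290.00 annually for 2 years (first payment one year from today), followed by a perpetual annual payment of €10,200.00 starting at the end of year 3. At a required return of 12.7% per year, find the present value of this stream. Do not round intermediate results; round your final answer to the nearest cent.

€75441.78

PV of 2-year annuity: €7,290.00 × [1 − (1+0.127)^−2] / 0.127 = 12208.07493
Perpetuity value at year 2: €10,200.00 / 0.127 = 80314.96063
PV of perpetuity: 80314.96063 / (1+0.127)^2 = 63233.70353
Total PV = 12208.07493 + 63233.70353 = 75441.77846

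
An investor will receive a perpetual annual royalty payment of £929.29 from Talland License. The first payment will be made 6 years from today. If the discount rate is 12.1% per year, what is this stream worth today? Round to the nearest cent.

£4338.48

Value at end of year 5: C / r = £929.29 / 0.121 = £7,680.0826
Discount to today: PV = £7,680.0826 / (1 + 0.121)^5 = £7,680.0826 / 1.770223 = £4,338.48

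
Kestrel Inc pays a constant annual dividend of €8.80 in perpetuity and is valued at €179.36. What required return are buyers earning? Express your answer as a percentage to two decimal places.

4.91%

P = C/r ⇒ r = C/P = €8.80/€179.36 = 0.049063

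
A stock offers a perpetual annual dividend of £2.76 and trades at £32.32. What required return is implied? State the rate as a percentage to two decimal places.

8.54%

P = C/r ⇒ r = C/P = £2.76/£32.32 = 0.085396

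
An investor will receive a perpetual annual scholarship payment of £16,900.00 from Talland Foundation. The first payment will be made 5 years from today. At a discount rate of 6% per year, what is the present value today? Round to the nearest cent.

Value at end of year 4: C / r = £16,900.00 / 0.06 = £281,666.6667
Discount to today: PV = £281,666.6667 / (1 + 0.06)^4 = £281,666.6667 / 1.262477 = £223,106.38

£223106.38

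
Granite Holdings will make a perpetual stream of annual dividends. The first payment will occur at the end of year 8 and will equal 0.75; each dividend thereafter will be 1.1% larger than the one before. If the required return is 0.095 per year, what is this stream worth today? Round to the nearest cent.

4.73

Value at end of year 7: C₁ / (r − g) = 0.75 / (0.095 − 0.011) = 8.9286
Discount to today: PV = 8.9286 / (1 + 0.095)^7 = 8.9286 / 1.887552 = 4.73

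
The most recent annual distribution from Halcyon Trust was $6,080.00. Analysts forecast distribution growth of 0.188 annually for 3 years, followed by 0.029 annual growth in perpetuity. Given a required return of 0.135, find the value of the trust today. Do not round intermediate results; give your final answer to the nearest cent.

D_1 = 7223.04000
D_2 = 8580.97152
D_3 = 10194.19417
Terminal value at year 3: TV = D_3×(1+g_2)/(r−g_2) = 10489.82580/0.106 = 98960.62072
P_0 = D_1/(1+r)^1 + D_2/(1+r)^2 + D_3/(1+r)^3 + TV/(1+r)^3
    = 6363.91189 + 6661.08135 + 6972.12744 + 67682.25598 = 87679.37666

$87679.38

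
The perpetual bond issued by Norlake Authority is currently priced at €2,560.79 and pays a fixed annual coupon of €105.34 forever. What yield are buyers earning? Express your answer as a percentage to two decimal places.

P = C/r ⇒ r = C/P = €105.34/€2,560.79 = 0.041136

4.11%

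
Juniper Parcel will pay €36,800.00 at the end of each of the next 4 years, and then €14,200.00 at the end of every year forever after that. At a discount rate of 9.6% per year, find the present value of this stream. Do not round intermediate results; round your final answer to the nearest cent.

PV of 4-year annuity: €36,800.00 × [1 − (1+0.096)^−4] / 0.096 = 117668.31686
Perpetuity value at year 4: €14,200.00 / 0.096 = 147916.66667
PV of perpetuity: 147916.66667 / (1+0.096)^4 = 102512.04440
Total PV = 117668.31686 + 102512.04440 = 220180.36126

€220180.36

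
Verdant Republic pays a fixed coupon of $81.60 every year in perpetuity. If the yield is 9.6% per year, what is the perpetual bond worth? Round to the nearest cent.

Level perpetuity: PV = C / r = $81.60 / 0.096 = $850.00

$850.00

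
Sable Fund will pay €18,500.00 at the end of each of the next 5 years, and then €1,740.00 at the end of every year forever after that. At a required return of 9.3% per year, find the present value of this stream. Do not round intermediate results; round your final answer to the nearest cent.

€83395.93

PV of 5-year annuity: €18,500.00 × [1 − (1+0.093)^−5] / 0.093 = 71401.89295
Perpetuity value at year 5: €1,740.00 / 0.093 = 18709.67742
PV of perpetuity: 18709.67742 / (1+0.093)^5 = 11994.03992
Total PV = 71401.89295 + 11994.03992 = 83395.93287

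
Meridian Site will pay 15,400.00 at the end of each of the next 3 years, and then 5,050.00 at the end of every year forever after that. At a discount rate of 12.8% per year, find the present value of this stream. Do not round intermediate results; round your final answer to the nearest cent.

PV of 3-year annuity: 15,400.00 × [1 − (1+0.128)^−3] / 0.128 = 36485.59104
Perpetuity value at year 3: 5,050.00 / 0.128 = 39453.12500
PV of perpetuity: 39453.12500 / (1+0.128)^3 = 27488.69417
Total PV = 36485.59104 + 27488.69417 = 63974.28521

63974.29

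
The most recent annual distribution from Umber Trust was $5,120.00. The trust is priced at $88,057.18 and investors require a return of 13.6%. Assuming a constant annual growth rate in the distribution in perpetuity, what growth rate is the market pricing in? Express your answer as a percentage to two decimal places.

P = D₀(1+g)/(r−g) ⇒ P(r−g) = D₀(1+g) ⇒ g(P+D₀) = P·r − D₀
g = (P·r − D₀)/(P + D₀) = ($88,057.18×0.136 − $5,120.00) / ($88,057.18 + $5,120.00) = 0.073578

7.36%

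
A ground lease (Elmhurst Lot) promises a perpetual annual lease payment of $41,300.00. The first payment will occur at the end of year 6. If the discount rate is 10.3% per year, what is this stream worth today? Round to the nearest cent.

$245603.90

Value at end of year 5: C / r = $41,300.00 / 0.103 = $400,970.8738
Discount to today: PV = $400,970.8738 / (1 + 0.103)^5 = $400,970.8738 / 1.632592 = $245,603.90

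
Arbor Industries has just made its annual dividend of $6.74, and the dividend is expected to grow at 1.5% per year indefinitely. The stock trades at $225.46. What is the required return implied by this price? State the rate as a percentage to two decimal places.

4.53%

D₁ = $6.74 × 1.015 = $6.8411
P = D₁/(r − g) ⇒ r = D₁/P + g = $6.8411/$225.46 + 0.015 = 0.030343 + 0.015 = 0.045343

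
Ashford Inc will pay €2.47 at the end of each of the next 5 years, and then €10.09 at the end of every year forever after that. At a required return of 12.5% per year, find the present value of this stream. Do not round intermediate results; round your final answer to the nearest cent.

PV of 5-year annuity: €2.47 × [1 − (1+0.125)^−5] / 0.125 = 8.79460
Perpetuity value at year 5: €10.09 / 0.125 = 80.72000
PV of perpetuity: 80.72000 / (1+0.125)^5 = 44.79387
Total PV = 8.79460 + 44.79387 = 53.58847

€53.59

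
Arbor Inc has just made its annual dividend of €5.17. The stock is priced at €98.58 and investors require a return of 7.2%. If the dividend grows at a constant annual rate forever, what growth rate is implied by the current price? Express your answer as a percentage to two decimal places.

1.86%

P = D₀(1+g)/(r−g) ⇒ P(r−g) = D₀(1+g) ⇒ g(P+D₀) = P·r − D₀
g = (P·r − D₀)/(P + D₀) = (€98.58×0.072 − €5.17) / (€98.58 + €5.17) = 0.018581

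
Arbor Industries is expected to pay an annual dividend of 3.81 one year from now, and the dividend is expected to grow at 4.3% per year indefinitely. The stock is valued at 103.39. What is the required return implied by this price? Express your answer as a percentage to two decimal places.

P = D₁/(r − g) ⇒ r = D₁/P + g = 3.8100/103.39 + 0.043 = 0.036851 + 0.043 = 0.079851

7.99%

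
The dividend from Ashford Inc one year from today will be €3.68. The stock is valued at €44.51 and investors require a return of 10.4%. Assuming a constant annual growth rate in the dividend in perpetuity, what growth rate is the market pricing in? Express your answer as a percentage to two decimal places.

P = D₁/(r−g) ⇒ g = r − D₁/P = 0.104 − €3.68/€44.51 = 0.021322

2.13%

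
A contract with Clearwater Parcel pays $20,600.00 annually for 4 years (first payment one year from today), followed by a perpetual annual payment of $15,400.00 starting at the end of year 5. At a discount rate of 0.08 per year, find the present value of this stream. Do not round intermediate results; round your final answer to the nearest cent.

PV of 4-year annuity: $20,600.00 × [1 − (1+0.08)^−4] / 0.08 = 68229.81290
Perpetuity value at year 4: $15,400.00 / 0.08 = 192500.00000
PV of perpetuity: 192500.00000 / (1+0.08)^4 = 141493.24666
Total PV = 68229.81290 + 141493.24666 = 209723.05957

$209723.06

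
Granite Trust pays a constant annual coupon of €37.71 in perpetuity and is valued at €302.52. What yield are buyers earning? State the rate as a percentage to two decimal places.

12.47%

P = C/r ⇒ r = C/P = €37.71/€302.52 = 0.124653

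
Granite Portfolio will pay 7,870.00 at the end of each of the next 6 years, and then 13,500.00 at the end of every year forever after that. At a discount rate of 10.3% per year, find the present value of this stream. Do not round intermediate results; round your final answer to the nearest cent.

PV of 6-year annuity: 7,870.00 × [1 − (1+0.103)^−6] / 0.103 = 33976.65309
Perpetuity value at year 6: 13,500.00 / 0.103 = 131067.96117
PV of perpetuity: 131067.96117 / (1+0.103)^6 = 72785.26527
Total PV = 33976.65309 + 72785.26527 = 106761.91836

106761.92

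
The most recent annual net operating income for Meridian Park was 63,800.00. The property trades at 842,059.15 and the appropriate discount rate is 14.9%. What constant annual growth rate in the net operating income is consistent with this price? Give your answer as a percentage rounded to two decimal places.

P = D₀(1+g)/(r−g) ⇒ P(r−g) = D₀(1+g) ⇒ g(P+D₀) = P·r − D₀
g = (P·r − D₀)/(P + D₀) = (842,059.15×0.149 − 63,800.00) / (842,059.15 + 63,800.00) = 0.068075

6.81%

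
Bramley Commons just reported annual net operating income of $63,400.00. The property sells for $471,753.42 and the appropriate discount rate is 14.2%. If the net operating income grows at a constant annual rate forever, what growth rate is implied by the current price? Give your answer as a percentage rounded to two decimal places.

P = D₀(1+g)/(r−g) ⇒ P(r−g) = D₀(1+g) ⇒ g(P+D₀) = P·r − D₀
g = (P·r − D₀)/(P + D₀) = ($471,753.42×0.142 − $63,400.00) / ($471,753.42 + $63,400.00) = 0.006706

0.67%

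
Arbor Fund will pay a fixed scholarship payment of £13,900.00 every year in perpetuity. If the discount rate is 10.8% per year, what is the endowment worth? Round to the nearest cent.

£128703.70

Level perpetuity: PV = C / r = £13,900.00 / 0.108 = £128,703.70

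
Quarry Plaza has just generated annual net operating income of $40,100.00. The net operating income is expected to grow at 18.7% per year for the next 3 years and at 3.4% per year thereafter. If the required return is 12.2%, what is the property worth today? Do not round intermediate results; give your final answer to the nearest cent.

$692683.94

D_1 = 47598.70000
D_2 = 56499.65690
D_3 = 67065.09274
Terminal value at year 3: TV = D_3×(1+g_2)/(r−g_2) = 69345.30589/0.088 = 788014.83970
P_0 = D_1/(1+r)^1 + D_2/(1+r)^2 + D_3/(1+r)^3 + TV/(1+r)^3
    = 42423.08378 + 44880.74906 + 47480.79246 + 557899.31135 = 692683.93664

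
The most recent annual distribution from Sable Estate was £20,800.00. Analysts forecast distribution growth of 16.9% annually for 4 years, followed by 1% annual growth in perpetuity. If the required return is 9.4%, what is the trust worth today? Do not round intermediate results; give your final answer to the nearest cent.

£424528.63

D_1 = 24315.20000
D_2 = 28424.46880
D_3 = 33228.20403
D_4 = 38843.77051
Terminal value at year 4: TV = D_4×(1+g_2)/(r−g_2) = 39232.20821/0.084 = 467050.09777
P_0 = D_1/(1+r)^1 + D_2/(1+r)^2 + D_3/(1+r)^3 + D_4/(1+r)^4 + TV/(1+r)^4
    = 22225.95978 + 23749.67732 + 25377.85446 + 27117.65253 + 326057.48874 = 424528.63283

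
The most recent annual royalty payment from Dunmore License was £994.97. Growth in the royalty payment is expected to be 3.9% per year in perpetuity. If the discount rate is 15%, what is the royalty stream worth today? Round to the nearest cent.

D₁ = D₀ × (1 + g) = £994.97 × 1.039 = £1,033.7738
Growing perpetuity: P = D₁ / (r − g) = £1,033.7738 / (0.15 − 0.039) = £9,313.28

£9313.28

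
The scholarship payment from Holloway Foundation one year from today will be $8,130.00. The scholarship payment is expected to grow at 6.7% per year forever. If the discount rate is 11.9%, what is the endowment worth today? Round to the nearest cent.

$156346.15

Growing perpetuity: P = D₁ / (r − g) = $8,130.0000 / (0.119 − 0.067) = $156,346.15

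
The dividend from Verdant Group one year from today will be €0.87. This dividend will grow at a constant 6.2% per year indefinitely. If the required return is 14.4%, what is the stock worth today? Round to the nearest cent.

Growing perpetuity: P = D₁ / (r − g) = €0.8700 / (0.144 − 0.062) = €10.61

€10.61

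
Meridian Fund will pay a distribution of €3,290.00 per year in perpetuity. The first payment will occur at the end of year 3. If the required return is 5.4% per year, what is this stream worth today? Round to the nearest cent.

Value at end of year 2: C / r = €3,290.00 / 0.054 = €60,925.9259
Discount to today: PV = €60,925.9259 / (1 + 0.054)^2 = €60,925.9259 / 1.110916 = €54,842.96

€54842.96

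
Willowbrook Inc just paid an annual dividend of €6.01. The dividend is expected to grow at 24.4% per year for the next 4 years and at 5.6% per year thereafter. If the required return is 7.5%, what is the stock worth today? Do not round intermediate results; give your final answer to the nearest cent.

€634.10

D_1 = 7.47644
D_2 = 9.30069
D_3 = 11.57006
D_4 = 14.39315
Terminal value at year 4: TV = D_4×(1+g_2)/(r−g_2) = 15.19917/0.019 = 799.95639
P_0 = D_1/(1+r)^1 + D_2/(1+r)^2 + D_3/(1+r)^3 + D_4/(1+r)^4 + TV/(1+r)^4
    = 6.95483 + 8.04819 + 9.31344 + 10.77760 + 599.00777 = 634.10183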